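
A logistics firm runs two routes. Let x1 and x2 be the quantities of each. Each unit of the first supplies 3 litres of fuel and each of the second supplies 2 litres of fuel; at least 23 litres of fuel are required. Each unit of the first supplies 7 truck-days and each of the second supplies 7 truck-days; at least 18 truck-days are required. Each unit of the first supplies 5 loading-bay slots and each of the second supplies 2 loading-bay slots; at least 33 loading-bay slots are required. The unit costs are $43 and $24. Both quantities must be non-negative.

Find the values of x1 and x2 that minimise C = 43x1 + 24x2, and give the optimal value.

Vertices and C = 43x1 + 24x2:
  (0, 33/2) → C = 396
  (23/3, 0) → C = 989/3
  (5, 4) → C = 311
The feasible region is unbounded (it extends along (0, 1), (1, 0)), but C strictly increases along every unbounded feasible direction, so there is no improving ray and the minimum is attained at a vertex.

At the optimal vertex, 3x1 + 2x2 = 23 and 5x1 + 2x2 = 33.
Solving simultaneously gives x1 = 5, x2 = 4.

x1 = 5, x2 = 4, minimum C = 311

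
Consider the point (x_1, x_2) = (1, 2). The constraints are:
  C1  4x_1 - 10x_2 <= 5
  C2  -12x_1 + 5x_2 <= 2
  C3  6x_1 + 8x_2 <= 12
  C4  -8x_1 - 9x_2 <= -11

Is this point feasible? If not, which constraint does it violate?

not feasible — violates C3

Constraint C3: 6x_1 + 8x_2 = 22, which is not ≤ 12. All other constraints are satisfied.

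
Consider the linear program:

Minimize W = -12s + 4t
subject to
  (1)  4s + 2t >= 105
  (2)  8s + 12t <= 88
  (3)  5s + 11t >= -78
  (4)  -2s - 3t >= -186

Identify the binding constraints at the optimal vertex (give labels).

Feasible corners and W = -12s + 4t:
  (271/8, -61/4) → W = -935/2
  (1311/34, -837/34) → W = -9540/17
  (68, -38) → W = -968

The minimum is at (68, -38). Substituting into each constraint, equality holds for (2) and (3); the remaining constraints have slack.

(2) and (3)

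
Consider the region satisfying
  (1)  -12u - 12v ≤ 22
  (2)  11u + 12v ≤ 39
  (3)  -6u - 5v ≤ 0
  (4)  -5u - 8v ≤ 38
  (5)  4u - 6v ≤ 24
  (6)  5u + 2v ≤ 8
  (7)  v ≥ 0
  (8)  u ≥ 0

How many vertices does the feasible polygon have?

Pairwise boundary intersections that survive every other constraint:
  (9/19, 107/38)
  (0, 13/4)
  (0, 0)
  (8/5, 0)

4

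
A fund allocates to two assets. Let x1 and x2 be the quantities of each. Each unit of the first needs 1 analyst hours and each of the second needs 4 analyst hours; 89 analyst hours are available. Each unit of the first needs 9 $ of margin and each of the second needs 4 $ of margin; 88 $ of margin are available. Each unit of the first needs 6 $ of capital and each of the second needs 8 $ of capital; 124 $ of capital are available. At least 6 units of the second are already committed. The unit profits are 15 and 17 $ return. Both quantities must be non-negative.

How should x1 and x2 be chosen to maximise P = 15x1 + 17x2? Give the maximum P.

x1 = 13/3, x2 = 49/4, maximum P = 1093/4

The optimum lies where 9x1 + 4x2 = 88 and 6x1 + 8x2 = 124.
Solving simultaneously gives x1 = 13/3, x2 = 49/4.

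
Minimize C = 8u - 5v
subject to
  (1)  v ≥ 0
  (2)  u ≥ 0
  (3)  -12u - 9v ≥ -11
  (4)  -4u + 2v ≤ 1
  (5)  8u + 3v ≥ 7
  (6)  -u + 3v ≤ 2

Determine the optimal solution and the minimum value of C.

Extreme points and C = 8u - 5v:
  (11/12, 0) → C = 22/3
  (7/8, 0) → C = 7
  (5/6, 1/9) → C = 55/9

u = 5/6, v = 1/9, minimum C = 55/9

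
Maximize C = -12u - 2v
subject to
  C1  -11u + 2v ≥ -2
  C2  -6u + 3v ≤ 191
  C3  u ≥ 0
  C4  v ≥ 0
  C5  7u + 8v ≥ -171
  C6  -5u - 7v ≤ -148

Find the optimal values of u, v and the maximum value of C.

Extreme points and C = -12u - 2v:
  (388/21, 2113/21) → C = -8882/21
  (310/87, 1618/87) → C = -6956/87
  (0, 191/3) → C = -382/3
  (0, 148/7) → C = -296/7

At the optimal vertex, u = 0 and -5u - 7v = -148.
Solving simultaneously gives u = 0, v = 148/7.

u = 0, v = 148/7, maximum C = -296/7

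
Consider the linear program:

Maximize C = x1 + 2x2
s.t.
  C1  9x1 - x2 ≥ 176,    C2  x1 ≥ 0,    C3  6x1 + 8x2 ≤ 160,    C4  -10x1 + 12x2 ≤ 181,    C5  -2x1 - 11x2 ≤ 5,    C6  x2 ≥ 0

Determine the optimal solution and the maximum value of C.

Feasible corners and C = x1 + 2x2:
  (784/39, 64/13) → C = 1168/39
  (176/9, 0) → C = 176/9
  (80/3, 0) → C = 80/3

x1 = 784/39, x2 = 64/13, maximum C = 1168/39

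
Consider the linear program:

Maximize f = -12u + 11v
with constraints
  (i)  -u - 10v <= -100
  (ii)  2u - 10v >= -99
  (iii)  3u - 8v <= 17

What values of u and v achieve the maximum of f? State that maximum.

The binding constraints are -u - 10v = -100 and 2u - 10v = -99.
Solving simultaneously gives u = 1/3, v = 299/30.

u = 1/3, v = 299/30, maximum f = 3169/30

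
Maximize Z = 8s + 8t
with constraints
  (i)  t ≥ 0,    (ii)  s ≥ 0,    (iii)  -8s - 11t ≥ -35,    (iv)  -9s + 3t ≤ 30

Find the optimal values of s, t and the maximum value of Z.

s = 35/8, t = 0, maximum Z = 35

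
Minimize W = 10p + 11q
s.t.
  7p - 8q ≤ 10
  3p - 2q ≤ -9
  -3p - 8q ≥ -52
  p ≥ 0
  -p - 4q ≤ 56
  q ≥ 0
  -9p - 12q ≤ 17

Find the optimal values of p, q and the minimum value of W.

Feasible corners and W = 10p + 11q:
  (16/15, 61/10) → W = 2333/30
  (0, 9/2) → W = 99/2
  (0, 13/2) → W = 143/2

At the optimal vertex, 3p - 2q = -9 and p = 0.
Solving simultaneously gives p = 0, q = 9/2.

p = 0, q = 9/2, minimum W = 99/2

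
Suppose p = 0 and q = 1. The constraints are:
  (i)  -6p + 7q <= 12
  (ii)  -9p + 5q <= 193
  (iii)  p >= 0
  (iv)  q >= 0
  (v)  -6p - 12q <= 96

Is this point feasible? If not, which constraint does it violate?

(i): 7 ≤ 12 ✓
(ii): 5 ≤ 193 ✓
(iii): 0 ≥ 0 ✓
(iv): 1 ≥ 0 ✓
(v): -12 ≤ 96 ✓

feasible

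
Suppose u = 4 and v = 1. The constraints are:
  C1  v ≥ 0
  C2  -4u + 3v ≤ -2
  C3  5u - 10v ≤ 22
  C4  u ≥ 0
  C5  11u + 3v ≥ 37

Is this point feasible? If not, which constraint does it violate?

feasible

C1: 1 ≥ 0 ✓
C2: -13 ≤ -2 ✓
C3: 10 ≤ 22 ✓
C4: 4 ≥ 0 ✓
C5: 47 ≥ 37 ✓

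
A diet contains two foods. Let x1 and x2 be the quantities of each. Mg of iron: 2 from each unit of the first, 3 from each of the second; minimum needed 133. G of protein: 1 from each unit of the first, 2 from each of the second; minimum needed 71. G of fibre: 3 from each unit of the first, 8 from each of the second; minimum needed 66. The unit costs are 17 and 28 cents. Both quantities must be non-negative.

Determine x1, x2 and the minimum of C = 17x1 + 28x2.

Feasible corners and C = 17x1 + 28x2:
  (0, 133/3) → C = 3724/3
  (71, 0) → C = 1207
  (53, 9) → C = 1153
The feasible region is unbounded (it extends along (0, 1), (1, 0)), but C strictly increases along every unbounded feasible direction, so there is no improving ray and the minimum is attained at a vertex.

x1 = 53, x2 = 9, minimum C = 1153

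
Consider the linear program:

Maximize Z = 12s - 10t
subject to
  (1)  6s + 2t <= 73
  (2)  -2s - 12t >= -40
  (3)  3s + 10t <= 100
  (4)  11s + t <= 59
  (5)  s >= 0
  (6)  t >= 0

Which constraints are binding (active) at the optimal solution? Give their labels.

Vertices and Z = 12s - 10t:
  (334/65, 161/65) → Z = 2398/65
  (0, 10/3) → Z = -100/3
  (59/11, 0) → Z = 708/11
  (0, 0) → Z = 0

The maximum is at (59/11, 0). Substituting into each constraint, equality holds for (4) and (6); the remaining constraints have slack.

(4) and (6)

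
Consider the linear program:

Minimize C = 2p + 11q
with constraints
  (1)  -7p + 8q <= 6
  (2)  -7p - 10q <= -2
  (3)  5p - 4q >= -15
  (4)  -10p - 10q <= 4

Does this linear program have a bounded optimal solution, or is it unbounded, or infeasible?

From the feasible point (-22/63, 4/9), moving in the direction (10, -7) keeps every constraint satisfied while C decreases without bound.

unbounded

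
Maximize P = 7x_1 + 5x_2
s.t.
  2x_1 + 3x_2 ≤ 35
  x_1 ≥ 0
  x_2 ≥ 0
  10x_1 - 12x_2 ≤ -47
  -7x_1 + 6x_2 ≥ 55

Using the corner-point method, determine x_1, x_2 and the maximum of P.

Corner points and P = 7x_1 + 5x_2:
  (0, 35/3) → P = 175/3
  (15/11, 355/33) → P = 190/3
  (0, 55/6) → P = 275/6

The binding constraints are 2x_1 + 3x_2 = 35 and -7x_1 + 6x_2 = 55.
Solving simultaneously gives x_1 = 15/11, x_2 = 355/33.

x_1 = 15/11, x_2 = 355/33, maximum P = 190/3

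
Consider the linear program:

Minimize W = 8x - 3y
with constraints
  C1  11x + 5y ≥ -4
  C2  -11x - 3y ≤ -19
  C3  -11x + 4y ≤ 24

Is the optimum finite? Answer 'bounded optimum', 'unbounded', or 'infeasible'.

From the feasible point (107/22, -23/2), moving in the direction (4, 11) keeps every constraint satisfied while W decreases without bound.

unbounded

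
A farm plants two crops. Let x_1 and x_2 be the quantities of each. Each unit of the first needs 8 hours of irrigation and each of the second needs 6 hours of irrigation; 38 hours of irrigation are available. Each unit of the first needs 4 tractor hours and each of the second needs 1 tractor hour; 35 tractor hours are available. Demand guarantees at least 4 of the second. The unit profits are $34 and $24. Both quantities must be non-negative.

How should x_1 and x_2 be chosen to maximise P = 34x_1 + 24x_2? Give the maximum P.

Vertices and P = 34x_1 + 24x_2:
  (0, 19/3) → P = 152
  (0, 4) → P = 96
  (7/4, 4) → P = 311/2

x_1 = 7/4, x_2 = 4, maximum P = 311/2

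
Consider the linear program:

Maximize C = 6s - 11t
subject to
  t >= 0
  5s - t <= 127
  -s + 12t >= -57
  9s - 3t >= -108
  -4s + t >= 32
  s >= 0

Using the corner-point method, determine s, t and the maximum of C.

Corner points and C = 6s - 11t:
  (4, 48) → C = -504
  (0, 36) → C = -396
  (0, 32) → C = -352

The binding constraints are -4s + t = 32 and s = 0.
Solving simultaneously gives s = 0, t = 32.

s = 0, t = 32, maximum C = -352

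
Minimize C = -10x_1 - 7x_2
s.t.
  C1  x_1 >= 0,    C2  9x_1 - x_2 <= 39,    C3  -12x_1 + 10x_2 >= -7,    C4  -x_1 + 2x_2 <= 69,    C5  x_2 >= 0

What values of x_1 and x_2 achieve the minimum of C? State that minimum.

Vertices and C = -10x_1 - 7x_2:
  (0, 69/2) → C = -483/2
  (0, 0) → C = 0
  (383/78, 135/26) → C = -6665/78
  (147/17, 660/17) → C = -6090/17
  (7/12, 0) → C = -35/6

x_1 = 147/17, x_2 = 660/17, minimum C = -6090/17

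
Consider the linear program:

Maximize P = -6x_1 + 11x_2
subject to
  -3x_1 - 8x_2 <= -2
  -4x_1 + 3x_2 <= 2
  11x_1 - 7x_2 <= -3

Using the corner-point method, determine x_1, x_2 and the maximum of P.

Corner points and P = -6x_1 + 11x_2:
  (-10/41, 14/41) → P = 214/41
  (-10/109, 31/109) → P = 401/109
  (1, 2) → P = 16

At the optimal vertex, -4x_1 + 3x_2 = 2 and 11x_1 - 7x_2 = -3.
Solving simultaneously gives x_1 = 1, x_2 = 2.

x_1 = 1, x_2 = 2, maximum P = 16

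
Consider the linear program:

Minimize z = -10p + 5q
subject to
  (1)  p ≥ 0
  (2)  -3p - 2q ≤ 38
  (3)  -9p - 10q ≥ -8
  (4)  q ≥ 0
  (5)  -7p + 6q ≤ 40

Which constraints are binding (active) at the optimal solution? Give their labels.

(3) and (4)

Feasible corners and z = -10p + 5q:
  (0, 4/5) → z = 4
  (0, 0) → z = 0
  (8/9, 0) → z = -80/9

The minimum is at (8/9, 0). Substituting into each constraint, equality holds for (3) and (4); the remaining constraints have slack.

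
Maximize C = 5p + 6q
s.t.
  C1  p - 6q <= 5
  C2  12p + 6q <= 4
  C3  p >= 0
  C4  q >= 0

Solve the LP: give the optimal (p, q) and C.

Vertices and C = 5p + 6q:
  (0, 2/3) → C = 4
  (1/3, 0) → C = 5/3
  (0, 0) → C = 0

The binding constraints are 12p + 6q = 4 and p = 0.
Solving simultaneously gives p = 0, q = 2/3.

p = 0, q = 2/3, maximum C = 4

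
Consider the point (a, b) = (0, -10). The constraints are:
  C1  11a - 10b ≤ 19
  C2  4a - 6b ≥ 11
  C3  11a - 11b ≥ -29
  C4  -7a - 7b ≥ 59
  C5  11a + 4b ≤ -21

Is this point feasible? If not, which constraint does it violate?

Constraint C1: 11a - 10b = 100, which is not ≤ 19. All other constraints are satisfied.

not feasible — violates C1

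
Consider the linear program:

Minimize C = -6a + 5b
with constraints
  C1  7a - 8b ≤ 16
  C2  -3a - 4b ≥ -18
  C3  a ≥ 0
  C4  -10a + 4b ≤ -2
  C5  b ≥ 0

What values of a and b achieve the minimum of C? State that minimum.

a = 4, b = 3/2, minimum C = -33/2

Extreme points and C = -6a + 5b:
  (4, 3/2) → C = -33/2
  (16/7, 0) → C = -96/7
  (20/13, 87/26) → C = 15/2
  (1/5, 0) → C = -6/5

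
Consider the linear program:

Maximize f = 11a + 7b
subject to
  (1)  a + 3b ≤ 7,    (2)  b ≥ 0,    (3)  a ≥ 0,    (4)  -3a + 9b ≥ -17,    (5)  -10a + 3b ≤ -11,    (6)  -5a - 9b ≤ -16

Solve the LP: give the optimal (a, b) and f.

a = 19/3, b = 2/9, maximum f = 641/9

Vertices and f = 11a + 7b:
  (19/3, 2/9) → f = 641/9
  (18/11, 59/33) → f = 1007/33
  (17/3, 0) → f = 187/3
  (16/5, 0) → f = 176/5
  (7/5, 1) → f = 112/5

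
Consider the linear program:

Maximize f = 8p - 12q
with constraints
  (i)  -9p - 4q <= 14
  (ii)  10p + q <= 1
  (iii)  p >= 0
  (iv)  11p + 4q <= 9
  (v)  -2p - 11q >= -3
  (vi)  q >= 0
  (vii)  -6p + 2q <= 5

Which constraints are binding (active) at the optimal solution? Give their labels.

(ii) and (vi)

Feasible corners and f = 8p - 12q:
  (2/27, 7/27) → f = -68/27
  (1/10, 0) → f = 4/5
  (0, 3/11) → f = -36/11
  (0, 0) → f = 0

The maximum is at (1/10, 0). Substituting into each constraint, equality holds for (ii) and (vi); the remaining constraints have slack.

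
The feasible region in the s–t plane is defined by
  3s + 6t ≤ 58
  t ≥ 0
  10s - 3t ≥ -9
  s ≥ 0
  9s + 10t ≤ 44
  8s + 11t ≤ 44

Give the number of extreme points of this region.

5

Of the 15 pairwise boundary intersections, those satisfying every inequality are:
  (0, 0)
  (44/9, 0)
  (0, 3)
  (33/134, 256/67)
  (44/19, 44/19)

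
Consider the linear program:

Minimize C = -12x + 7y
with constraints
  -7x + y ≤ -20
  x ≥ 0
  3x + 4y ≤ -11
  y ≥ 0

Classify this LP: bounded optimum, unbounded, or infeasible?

infeasible

The boundaries -7x + y = -20 and x = 0 meet at (0, -20), but that point violates y ≥ 0. Every candidate vertex is excluded by some other constraint, so the feasible region is empty.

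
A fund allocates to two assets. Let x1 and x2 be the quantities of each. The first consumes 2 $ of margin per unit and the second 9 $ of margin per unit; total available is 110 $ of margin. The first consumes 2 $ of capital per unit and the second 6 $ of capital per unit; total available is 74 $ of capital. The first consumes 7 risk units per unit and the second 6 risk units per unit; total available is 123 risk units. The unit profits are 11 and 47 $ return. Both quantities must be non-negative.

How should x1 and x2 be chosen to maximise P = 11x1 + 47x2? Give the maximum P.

x1 = 1, x2 = 12, maximum P = 575

Corner points and P = 11x1 + 47x2:
  (0, 0) → P = 0
  (0, 110/9) → P = 5170/9
  (123/7, 0) → P = 1353/7
  (1, 12) → P = 575
  (49/5, 136/15) → P = 8009/15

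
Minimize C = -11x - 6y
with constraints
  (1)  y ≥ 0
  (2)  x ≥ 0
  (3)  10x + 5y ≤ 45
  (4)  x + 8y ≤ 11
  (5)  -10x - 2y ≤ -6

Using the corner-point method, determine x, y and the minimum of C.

Extreme points and C = -11x - 6y:
  (9/2, 0) → C = -99/2
  (3/5, 0) → C = -33/5
  (61/15, 13/15) → C = -749/15
  (1/3, 4/3) → C = -35/3

x = 61/15, y = 13/15, minimum C = -749/15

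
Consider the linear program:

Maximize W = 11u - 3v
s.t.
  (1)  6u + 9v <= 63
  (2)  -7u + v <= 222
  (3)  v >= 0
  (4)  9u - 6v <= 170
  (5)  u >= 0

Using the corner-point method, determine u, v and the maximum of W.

Feasible corners and W = 11u - 3v:
  (21/2, 0) → W = 231/2
  (0, 7) → W = -21
  (0, 0) → W = 0

u = 21/2, v = 0, maximum W = 231/2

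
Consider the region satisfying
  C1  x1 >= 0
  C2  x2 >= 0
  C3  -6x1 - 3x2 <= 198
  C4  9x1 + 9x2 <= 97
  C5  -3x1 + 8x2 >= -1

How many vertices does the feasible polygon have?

The feasible vertices (each the meet of two boundaries and inside every other half-plane) are:
  (0, 0)
  (0, 97/9)
  (1/3, 0)
  (785/99, 94/33)

4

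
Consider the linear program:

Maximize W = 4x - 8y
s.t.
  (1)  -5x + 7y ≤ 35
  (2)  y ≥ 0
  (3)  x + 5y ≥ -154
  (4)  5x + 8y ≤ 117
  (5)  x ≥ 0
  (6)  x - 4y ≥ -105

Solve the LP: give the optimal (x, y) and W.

Corner points and W = 4x - 8y:
  (539/75, 152/15) → W = -1308/25
  (0, 5) → W = -40
  (117/5, 0) → W = 468/5
  (0, 0) → W = 0

The optimum lies where y = 0 and 5x + 8y = 117.
Solving simultaneously gives x = 117/5, y = 0.

x = 117/5, y = 0, maximum W = 468/5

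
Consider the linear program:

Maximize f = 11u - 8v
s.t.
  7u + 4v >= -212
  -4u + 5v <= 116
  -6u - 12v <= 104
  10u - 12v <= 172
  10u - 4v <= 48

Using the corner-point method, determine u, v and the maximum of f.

u = 10/9, v = -83/9, maximum f = 86

The binding constraints are -6u - 12v = 104 and 10u - 4v = 48.
Solving simultaneously gives u = 10/9, v = -83/9.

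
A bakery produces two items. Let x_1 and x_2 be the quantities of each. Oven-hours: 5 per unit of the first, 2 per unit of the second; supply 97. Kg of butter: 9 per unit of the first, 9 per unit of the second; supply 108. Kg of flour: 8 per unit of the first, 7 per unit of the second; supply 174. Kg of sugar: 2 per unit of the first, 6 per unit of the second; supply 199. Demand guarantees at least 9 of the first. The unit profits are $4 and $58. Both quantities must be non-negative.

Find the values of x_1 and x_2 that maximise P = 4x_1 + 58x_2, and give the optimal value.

x_1 = 9, x_2 = 3, maximum P = 210

Corner points and P = 4x_1 + 58x_2:
  (12, 0) → P = 48
  (9, 0) → P = 36
  (9, 3) → P = 210

At the optimal vertex, 9x_1 + 9x_2 = 108 and x_1 = 9.
Solving simultaneously gives x_1 = 9, x_2 = 3.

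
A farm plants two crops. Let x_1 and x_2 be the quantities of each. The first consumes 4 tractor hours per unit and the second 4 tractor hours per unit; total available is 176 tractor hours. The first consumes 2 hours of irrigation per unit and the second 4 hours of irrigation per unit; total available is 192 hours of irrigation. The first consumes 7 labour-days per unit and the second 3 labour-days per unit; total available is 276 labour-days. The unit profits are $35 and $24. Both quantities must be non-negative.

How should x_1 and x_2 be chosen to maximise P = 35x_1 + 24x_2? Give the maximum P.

Feasible corners and P = 35x_1 + 24x_2:
  (0, 0) → P = 0
  (0, 44) → P = 1056
  (276/7, 0) → P = 1380
  (36, 8) → P = 1452

The optimum lies where 4x_1 + 4x_2 = 176 and 7x_1 + 3x_2 = 276.
Solving simultaneously gives x_1 = 36, x_2 = 8.

x_1 = 36, x_2 = 8, maximum P = 1452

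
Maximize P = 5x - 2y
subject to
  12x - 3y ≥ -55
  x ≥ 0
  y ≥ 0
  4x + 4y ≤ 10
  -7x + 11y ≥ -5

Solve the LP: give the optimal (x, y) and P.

Extreme points and P = 5x - 2y:
  (0, 0) → P = 0
  (0, 5/2) → P = -5
  (5/7, 0) → P = 25/7
  (65/36, 25/36) → P = 275/36

x = 65/36, y = 25/36, maximum P = 275/36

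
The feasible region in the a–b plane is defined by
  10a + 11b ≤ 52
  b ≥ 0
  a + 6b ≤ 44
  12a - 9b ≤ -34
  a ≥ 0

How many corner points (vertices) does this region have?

Pairwise boundary intersections that survive every other constraint:
  (47/111, 482/111)
  (0, 52/11)
  (0, 34/9)

3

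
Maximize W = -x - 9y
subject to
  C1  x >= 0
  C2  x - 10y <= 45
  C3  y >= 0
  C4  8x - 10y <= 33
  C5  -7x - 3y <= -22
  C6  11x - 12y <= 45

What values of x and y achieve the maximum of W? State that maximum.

x = 22/7, y = 0, maximum W = -22/7

Vertices and W = -x - 9y:
  (0, 22/3) → W = -66
  (22/7, 0) → W = -22/7
  (45/11, 0) → W = -45/11
The feasible region is unbounded (it extends along (0, 1), (12, 11)), but W strictly decreases along every unbounded feasible direction, so there is no improving ray and the maximum is attained at a vertex.

The optimum lies where y = 0 and -7x - 3y = -22.
Solving simultaneously gives x = 22/7, y = 0.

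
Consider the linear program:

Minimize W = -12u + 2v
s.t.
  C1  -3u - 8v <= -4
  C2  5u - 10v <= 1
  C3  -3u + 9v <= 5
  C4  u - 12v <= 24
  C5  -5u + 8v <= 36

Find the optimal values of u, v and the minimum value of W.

u = 59/15, v = 28/15, minimum W = -652/15

The optimum lies where 5u - 10v = 1 and -3u + 9v = 5.
Solving simultaneously gives u = 59/15, v = 28/15.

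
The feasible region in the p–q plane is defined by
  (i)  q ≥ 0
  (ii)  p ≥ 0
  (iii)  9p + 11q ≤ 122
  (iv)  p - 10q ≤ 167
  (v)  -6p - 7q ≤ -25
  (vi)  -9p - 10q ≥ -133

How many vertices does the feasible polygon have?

4

The feasible vertices (each the meet of two boundaries and inside every other half-plane) are:
  (122/9, 0)
  (25/6, 0)
  (0, 122/11)
  (0, 25/7)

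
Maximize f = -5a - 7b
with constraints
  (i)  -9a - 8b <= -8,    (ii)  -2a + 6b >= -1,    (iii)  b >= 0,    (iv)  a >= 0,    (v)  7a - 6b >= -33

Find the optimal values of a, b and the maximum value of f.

a = 4/5, b = 1/10, maximum f = -47/10

Corner points and f = -5a - 7b:
  (4/5, 1/10) → f = -47/10
  (0, 1) → f = -7
  (0, 11/2) → f = -77/2
The feasible region is unbounded (it extends along (3, 1), (6, 7)), but f strictly decreases along every unbounded feasible direction, so there is no improving ray and the maximum is attained at a vertex.

The optimum lies where -9a - 8b = -8 and -2a + 6b = -1.
Solving simultaneously gives a = 4/5, b = 1/10.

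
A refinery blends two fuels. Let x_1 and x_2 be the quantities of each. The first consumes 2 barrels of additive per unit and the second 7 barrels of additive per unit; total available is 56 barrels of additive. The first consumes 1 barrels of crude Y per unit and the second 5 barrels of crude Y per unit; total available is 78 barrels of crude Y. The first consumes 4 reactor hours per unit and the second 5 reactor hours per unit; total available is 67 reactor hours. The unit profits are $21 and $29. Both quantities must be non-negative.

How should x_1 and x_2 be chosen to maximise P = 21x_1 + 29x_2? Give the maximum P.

x_1 = 21/2, x_2 = 5, maximum P = 731/2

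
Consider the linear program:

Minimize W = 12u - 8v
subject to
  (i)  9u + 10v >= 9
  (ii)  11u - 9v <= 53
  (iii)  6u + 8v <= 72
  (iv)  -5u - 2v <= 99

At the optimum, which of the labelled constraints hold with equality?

Feasible corners and W = 12u - 8v:
  (611/191, -378/191) → W = 10356/191
  (-63/2, 117/4) → W = -612
  (536/71, 237/71) → W = 4536/71
  (-234/7, 477/14) → W = -4716/7

The minimum is at (-234/7, 477/14). Substituting into each constraint, equality holds for (iii) and (iv); the remaining constraints have slack.

(iii) and (iv)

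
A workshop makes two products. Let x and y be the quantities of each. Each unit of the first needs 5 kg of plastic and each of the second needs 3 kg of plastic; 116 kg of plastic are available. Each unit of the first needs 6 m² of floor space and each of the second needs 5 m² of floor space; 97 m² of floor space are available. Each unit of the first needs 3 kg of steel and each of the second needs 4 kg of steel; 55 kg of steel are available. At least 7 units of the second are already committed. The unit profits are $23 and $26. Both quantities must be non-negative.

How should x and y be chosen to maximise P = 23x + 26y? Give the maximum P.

Extreme points and P = 23x + 26y:
  (0, 55/4) → P = 715/2
  (0, 7) → P = 182
  (9, 7) → P = 389

The binding constraints are 3x + 4y = 55 and y = 7.
Solving simultaneously gives x = 9, y = 7.

x = 9, y = 7, maximum P = 389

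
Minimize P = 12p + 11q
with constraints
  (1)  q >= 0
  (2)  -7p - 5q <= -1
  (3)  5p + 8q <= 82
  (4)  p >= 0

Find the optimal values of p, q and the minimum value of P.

Feasible corners and P = 12p + 11q:
  (1/7, 0) → P = 12/7
  (82/5, 0) → P = 984/5
  (0, 1/5) → P = 11/5
  (0, 41/4) → P = 451/4

At the optimal vertex, q = 0 and -7p - 5q = -1.
Solving simultaneously gives p = 1/7, q = 0.

p = 1/7, q = 0, minimum P = 12/7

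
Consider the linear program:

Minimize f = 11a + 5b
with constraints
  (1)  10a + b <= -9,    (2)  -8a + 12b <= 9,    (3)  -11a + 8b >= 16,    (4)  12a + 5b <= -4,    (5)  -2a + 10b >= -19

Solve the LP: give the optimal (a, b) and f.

a = -159/28, b = -85/28, minimum f = -1087/14

Corner points and f = 11a + 5b:
  (-30/17, -29/68) → f = -1465/68
  (-159/28, -85/28) → f = -1087/14
  (-156/47, -241/94) → f = -4637/94

The optimum lies where -8a + 12b = 9 and -2a + 10b = -19.
Solving simultaneously gives a = -159/28, b = -85/28.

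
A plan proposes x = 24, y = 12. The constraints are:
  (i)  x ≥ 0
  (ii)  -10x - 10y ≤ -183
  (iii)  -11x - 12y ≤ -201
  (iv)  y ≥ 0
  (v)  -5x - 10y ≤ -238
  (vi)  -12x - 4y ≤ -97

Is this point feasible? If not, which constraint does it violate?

(i): 24 ≥ 0 ✓
(ii): -360 ≤ -183 ✓
(iii): -408 ≤ -201 ✓
(iv): 12 ≥ 0 ✓
(v): -240 ≤ -238 ✓
(vi): -336 ≤ -97 ✓

feasible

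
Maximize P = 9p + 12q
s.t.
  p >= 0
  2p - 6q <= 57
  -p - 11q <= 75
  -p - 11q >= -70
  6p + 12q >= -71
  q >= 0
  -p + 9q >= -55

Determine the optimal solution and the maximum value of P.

p = 1047/28, q = 83/28, maximum P = 10419/28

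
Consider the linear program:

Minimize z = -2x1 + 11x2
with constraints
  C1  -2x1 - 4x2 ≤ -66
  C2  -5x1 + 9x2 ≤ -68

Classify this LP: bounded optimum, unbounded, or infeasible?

unbounded

From the feasible point (433/19, 97/19), moving in the direction (4, -2) keeps every constraint satisfied while z decreases without bound.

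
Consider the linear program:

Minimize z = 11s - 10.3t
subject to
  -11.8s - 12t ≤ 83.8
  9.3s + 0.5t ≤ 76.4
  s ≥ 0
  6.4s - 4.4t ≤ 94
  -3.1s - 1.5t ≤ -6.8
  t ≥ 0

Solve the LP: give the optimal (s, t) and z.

s = 0, t = 152.8, minimum z = -1573.84

Vertices and z = 11s - 10.3t:
  (0, 764/5) → z = -39346/25
  (764/93, 0) → z = 8404/93
  (0, 68/15) → z = -3502/75
  (68/31, 0) → z = 748/31

The optimum lies where 9.3s + 0.5t = 76.4 and s = 0.
Solving simultaneously gives s = 0, t = 764/5.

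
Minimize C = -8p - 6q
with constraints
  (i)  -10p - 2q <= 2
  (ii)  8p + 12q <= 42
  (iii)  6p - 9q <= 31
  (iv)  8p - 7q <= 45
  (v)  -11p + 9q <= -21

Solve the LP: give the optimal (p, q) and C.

p = 125/24, q = 1/36, minimum C = -251/6

Corner points and C = -8p - 6q:
  (22/51, -161/51) → C = 790/51
  (3/14, -29/14) → C = 75/7
  (125/24, 1/36) → C = -251/6
  (105/34, 49/34) → C = -567/17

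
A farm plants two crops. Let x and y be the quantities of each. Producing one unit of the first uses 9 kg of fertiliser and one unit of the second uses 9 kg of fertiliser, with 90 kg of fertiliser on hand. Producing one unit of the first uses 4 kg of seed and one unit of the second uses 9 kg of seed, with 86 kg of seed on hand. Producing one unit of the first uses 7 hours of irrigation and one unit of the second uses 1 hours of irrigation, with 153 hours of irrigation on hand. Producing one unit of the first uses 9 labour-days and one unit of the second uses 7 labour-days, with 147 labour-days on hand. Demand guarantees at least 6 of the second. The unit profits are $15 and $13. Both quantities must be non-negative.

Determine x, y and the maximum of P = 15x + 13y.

x = 4, y = 6, maximum P = 138

Corner points and P = 15x + 13y:
  (0, 86/9) → P = 1118/9
  (0, 6) → P = 78
  (4/5, 46/5) → P = 658/5
  (4, 6) → P = 138

At the optimal vertex, 9x + 9y = 90 and y = 6.
Solving simultaneously gives x = 4, y = 6.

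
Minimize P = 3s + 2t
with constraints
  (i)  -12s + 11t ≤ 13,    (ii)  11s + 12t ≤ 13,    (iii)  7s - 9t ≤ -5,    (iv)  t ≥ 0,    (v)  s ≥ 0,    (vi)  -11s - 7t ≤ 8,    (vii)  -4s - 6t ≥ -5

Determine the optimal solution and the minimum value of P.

s = 0, t = 5/9, minimum P = 10/9

Extreme points and P = 3s + 2t:
  (0, 5/9) → P = 10/9
  (5/26, 55/78) → P = 155/78
  (0, 5/6) → P = 5/3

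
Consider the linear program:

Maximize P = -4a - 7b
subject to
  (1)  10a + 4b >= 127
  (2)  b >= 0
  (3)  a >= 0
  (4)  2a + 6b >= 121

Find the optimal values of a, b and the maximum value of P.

a = 139/26, b = 239/13, maximum P = -1951/13

Corner points and P = -4a - 7b:
  (0, 127/4) → P = -889/4
  (139/26, 239/13) → P = -1951/13
  (121/2, 0) → P = -242
The feasible region is unbounded (it extends along (0, 1), (1, 0)), but P strictly decreases along every unbounded feasible direction, so there is no improving ray and the maximum is attained at a vertex.

The binding constraints are 10a + 4b = 127 and 2a + 6b = 121.
Solving simultaneously gives a = 139/26, b = 239/13.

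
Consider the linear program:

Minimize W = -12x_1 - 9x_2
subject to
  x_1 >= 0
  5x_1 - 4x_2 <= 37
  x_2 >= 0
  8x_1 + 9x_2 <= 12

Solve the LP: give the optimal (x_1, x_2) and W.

The binding constraints are x_2 = 0 and 8x_1 + 9x_2 = 12.
Solving simultaneously gives x_1 = 3/2, x_2 = 0.

x_1 = 3/2, x_2 = 0, minimum W = -18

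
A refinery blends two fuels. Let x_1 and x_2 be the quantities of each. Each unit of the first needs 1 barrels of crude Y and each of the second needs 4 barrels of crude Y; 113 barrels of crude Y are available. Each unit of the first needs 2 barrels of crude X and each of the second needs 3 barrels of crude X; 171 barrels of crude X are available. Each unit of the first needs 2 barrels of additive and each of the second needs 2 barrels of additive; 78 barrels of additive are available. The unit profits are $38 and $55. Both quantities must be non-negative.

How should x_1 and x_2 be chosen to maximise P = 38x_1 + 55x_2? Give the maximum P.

x_1 = 43/3, x_2 = 74/3, maximum P = 5704/3

Corner points and P = 38x_1 + 55x_2:
  (0, 0) → P = 0
  (0, 113/4) → P = 6215/4
  (39, 0) → P = 1482
  (43/3, 74/3) → P = 5704/3

The optimum lies where x_1 + 4x_2 = 113 and 2x_1 + 2x_2 = 78.
Solving simultaneously gives x_1 = 43/3, x_2 = 74/3.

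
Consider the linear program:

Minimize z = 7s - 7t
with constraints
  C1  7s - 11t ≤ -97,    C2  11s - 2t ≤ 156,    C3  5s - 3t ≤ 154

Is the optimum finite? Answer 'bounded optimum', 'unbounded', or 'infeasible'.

unbounded

From the feasible point (1910/107, 2159/107), moving in the direction (-11, -7) keeps every constraint satisfied while z decreases without bound.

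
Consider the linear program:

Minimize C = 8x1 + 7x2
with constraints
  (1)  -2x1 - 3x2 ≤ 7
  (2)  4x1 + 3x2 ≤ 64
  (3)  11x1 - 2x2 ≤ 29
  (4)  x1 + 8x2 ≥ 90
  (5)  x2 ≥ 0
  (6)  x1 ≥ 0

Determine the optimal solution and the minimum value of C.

Extreme points and C = 8x1 + 7x2:
  (215/41, 588/41) → C = 5836/41
  (0, 64/3) → C = 448/3
  (206/45, 961/90) → C = 3341/30
  (0, 45/4) → C = 315/4

x1 = 0, x2 = 45/4, minimum C = 315/4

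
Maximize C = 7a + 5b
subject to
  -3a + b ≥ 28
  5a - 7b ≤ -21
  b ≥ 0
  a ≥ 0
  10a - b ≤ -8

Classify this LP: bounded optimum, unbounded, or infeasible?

From the feasible point (0, 28), moving in the direction (0, 1) keeps every constraint satisfied while C increases without bound.

unbounded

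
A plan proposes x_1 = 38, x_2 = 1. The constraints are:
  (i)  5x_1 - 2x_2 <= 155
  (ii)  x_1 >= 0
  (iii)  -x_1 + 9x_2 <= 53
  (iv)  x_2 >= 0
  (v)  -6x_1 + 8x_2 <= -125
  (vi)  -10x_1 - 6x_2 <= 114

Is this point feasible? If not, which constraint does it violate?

not feasible — violates (i)

Constraint (i): 5x_1 - 2x_2 = 188, which is not ≤ 155. All other constraints are satisfied.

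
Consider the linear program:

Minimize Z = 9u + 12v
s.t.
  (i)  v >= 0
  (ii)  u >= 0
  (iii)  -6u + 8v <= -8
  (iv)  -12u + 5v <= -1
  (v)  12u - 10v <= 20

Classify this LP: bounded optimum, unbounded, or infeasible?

Feasible corners and Z = 9u + 12v:
  (4/3, 0) → Z = 12
  (5/3, 0) → Z = 15
  (20/9, 2/3) → Z = 28
The feasible region has finitely many vertices and no improving ray; the minimum is 12 at (4/3, 0).

bounded optimum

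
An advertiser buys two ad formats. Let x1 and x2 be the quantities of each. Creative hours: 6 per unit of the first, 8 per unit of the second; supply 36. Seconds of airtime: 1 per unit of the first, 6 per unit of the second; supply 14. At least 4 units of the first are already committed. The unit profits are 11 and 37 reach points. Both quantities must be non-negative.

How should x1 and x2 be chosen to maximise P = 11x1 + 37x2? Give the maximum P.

The binding constraints are 6x1 + 8x2 = 36 and x1 = 4.
Solving simultaneously gives x1 = 4, x2 = 3/2.

x1 = 4, x2 = 3/2, maximum P = 199/2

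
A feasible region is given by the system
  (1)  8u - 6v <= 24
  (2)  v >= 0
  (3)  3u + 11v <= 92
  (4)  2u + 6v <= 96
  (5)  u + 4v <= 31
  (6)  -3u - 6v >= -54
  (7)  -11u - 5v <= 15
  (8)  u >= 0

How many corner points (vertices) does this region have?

5

The feasible vertices (each the meet of two boundaries and inside every other half-plane) are:
  (3, 0)
  (78/11, 60/11)
  (0, 0)
  (5, 13/2)
  (0, 31/4)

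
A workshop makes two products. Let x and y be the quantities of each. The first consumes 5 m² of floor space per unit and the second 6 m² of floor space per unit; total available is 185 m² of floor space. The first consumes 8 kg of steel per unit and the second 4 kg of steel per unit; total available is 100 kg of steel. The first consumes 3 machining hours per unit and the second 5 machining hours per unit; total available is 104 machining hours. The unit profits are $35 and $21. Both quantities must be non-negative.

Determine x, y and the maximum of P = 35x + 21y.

Corner points and P = 35x + 21y:
  (0, 0) → P = 0
  (0, 104/5) → P = 2184/5
  (25/2, 0) → P = 875/2
  (3, 19) → P = 504

The binding constraints are 8x + 4y = 100 and 3x + 5y = 104.
Solving simultaneously gives x = 3, y = 19.

x = 3, y = 19, maximum P = 504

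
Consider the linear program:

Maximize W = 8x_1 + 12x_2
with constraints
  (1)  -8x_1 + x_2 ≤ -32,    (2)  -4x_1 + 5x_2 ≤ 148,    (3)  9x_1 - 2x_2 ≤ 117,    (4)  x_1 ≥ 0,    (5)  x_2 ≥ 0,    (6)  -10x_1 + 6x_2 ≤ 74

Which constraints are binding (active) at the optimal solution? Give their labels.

(2) and (3)

Feasible corners and W = 8x_1 + 12x_2:
  (4, 0) → W = 32
  (7, 24) → W = 344
  (881/37, 1800/37) → W = 28648/37
  (259/13, 592/13) → W = 9176/13
  (13, 0) → W = 104

The maximum is at (881/37, 1800/37). Substituting into each constraint, equality holds for (2) and (3); the remaining constraints have slack.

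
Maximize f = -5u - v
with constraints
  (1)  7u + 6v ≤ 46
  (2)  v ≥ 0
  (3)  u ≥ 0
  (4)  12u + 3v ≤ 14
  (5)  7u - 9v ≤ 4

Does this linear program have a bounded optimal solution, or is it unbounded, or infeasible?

Corner points and f = -5u - v:
  (0, 0) → f = 0
  (4/7, 0) → f = -20/7
  (0, 14/3) → f = -14/3
  (46/43, 50/129) → f = -740/129
The feasible region has finitely many vertices and no improving ray; the maximum is 0 at (0, 0).

bounded optimum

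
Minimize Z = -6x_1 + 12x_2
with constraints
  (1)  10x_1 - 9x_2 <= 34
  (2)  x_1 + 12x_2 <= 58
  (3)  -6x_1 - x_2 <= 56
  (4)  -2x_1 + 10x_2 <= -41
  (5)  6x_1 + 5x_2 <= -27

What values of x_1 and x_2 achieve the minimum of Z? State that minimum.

x_1 = -235/32, x_2 = -191/16, minimum Z = -1587/16

Vertices and Z = -6x_1 + 12x_2:
  (-235/32, -191/16) → Z = -1587/16
  (-73/104, -237/52) → Z = -2625/52
  (-519/62, -179/31) → Z = -591/31
  (-13/14, -30/7) → Z = -321/7

The optimum lies where 10x_1 - 9x_2 = 34 and -6x_1 - x_2 = 56.
Solving simultaneously gives x_1 = -235/32, x_2 = -191/16.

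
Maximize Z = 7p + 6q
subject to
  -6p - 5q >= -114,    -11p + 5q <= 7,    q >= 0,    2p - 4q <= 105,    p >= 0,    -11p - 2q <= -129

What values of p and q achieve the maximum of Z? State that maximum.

p = 417/43, q = 480/43, maximum Z = 5799/43

Extreme points and Z = 7p + 6q:
  (19, 0) → Z = 133
  (417/43, 480/43) → Z = 5799/43
  (129/11, 0) → Z = 903/11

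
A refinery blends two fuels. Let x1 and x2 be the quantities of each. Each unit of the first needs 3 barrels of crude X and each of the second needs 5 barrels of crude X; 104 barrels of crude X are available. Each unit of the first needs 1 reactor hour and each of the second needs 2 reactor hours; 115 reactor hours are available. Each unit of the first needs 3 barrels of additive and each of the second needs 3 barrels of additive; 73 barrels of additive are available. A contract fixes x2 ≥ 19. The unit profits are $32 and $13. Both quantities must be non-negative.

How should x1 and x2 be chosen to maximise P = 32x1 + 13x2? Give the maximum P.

Vertices and P = 32x1 + 13x2:
  (0, 104/5) → P = 1352/5
  (0, 19) → P = 247
  (3, 19) → P = 343

The binding constraints are 3x1 + 5x2 = 104 and x2 = 19.
Solving simultaneously gives x1 = 3, x2 = 19.

x1 = 3, x2 = 19, maximum P = 343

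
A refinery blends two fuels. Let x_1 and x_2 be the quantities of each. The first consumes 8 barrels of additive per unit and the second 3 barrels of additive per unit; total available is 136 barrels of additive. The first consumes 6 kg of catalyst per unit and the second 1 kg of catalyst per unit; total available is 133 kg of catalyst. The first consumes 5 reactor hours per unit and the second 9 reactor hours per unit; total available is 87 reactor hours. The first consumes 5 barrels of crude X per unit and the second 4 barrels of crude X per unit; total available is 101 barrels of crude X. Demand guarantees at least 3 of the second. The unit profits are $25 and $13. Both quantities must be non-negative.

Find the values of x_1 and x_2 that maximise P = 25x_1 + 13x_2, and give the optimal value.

x_1 = 12, x_2 = 3, maximum P = 339

Extreme points and P = 25x_1 + 13x_2:
  (0, 29/3) → P = 377/3
  (0, 3) → P = 39
  (12, 3) → P = 339

At the optimal vertex, 5x_1 + 9x_2 = 87 and x_2 = 3.
Solving simultaneously gives x_1 = 12, x_2 = 3.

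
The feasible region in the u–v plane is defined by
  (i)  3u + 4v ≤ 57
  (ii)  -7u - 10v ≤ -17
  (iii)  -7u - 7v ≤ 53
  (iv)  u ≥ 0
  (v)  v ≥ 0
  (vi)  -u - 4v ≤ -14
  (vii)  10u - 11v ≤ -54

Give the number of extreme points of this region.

3

Pairwise boundary intersections that survive every other constraint:
  (0, 57/4)
  (411/73, 732/73)
  (0, 54/11)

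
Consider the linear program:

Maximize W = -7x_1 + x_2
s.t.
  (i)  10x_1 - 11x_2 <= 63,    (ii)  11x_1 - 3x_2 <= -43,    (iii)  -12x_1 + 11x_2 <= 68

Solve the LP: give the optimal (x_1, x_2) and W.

x_1 = -131/2, x_2 = -718/11, maximum W = 8651/22

Feasible corners and W = -7x_1 + x_2:
  (-662/91, -1123/91) → W = 3511/91
  (-131/2, -718/11) → W = 8651/22
  (-269/85, 232/85) → W = 423/17

The binding constraints are 10x_1 - 11x_2 = 63 and -12x_1 + 11x_2 = 68.
Solving simultaneously gives x_1 = -131/2, x_2 = -718/11.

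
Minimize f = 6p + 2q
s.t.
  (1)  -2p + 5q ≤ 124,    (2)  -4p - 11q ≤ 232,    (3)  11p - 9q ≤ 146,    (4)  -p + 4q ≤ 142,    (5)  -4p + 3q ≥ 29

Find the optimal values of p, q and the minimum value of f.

Vertices and f = 6p + 2q:
  (-1262/21, 16/21) → f = -7540/21
  (227/14, 219/7) → f = 1119/7
  (-145/8, -29/2) → f = -551/4

At the optimal vertex, -2p + 5q = 124 and -4p - 11q = 232.
Solving simultaneously gives p = -1262/21, q = 16/21.

p = -1262/21, q = 16/21, minimum f = -7540/21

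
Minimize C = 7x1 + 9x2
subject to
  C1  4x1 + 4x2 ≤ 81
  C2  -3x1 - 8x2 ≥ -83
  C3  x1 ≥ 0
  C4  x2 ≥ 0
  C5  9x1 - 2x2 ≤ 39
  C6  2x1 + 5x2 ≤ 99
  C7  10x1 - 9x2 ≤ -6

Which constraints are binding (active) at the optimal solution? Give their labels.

C3 and C7

Extreme points and C = 7x1 + 9x2:
  (0, 83/8) → C = 747/8
  (239/39, 105/13) → C = 4508/39
  (0, 2/3) → C = 6
  (363/61, 444/61) → C = 6537/61

The minimum is at (0, 2/3). Substituting into each constraint, equality holds for C3 and C7; the remaining constraints have slack.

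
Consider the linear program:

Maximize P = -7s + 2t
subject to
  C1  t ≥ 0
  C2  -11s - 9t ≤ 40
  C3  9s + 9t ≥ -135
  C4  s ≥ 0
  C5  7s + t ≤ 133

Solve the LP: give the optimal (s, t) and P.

s = 0, t = 133, maximum P = 266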